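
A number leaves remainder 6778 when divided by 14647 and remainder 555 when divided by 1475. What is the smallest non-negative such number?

13057255

Write x = 6778 + 14647·k. Then 14647·k ≡ 555 − 6778 ≡ 1152 (mod 1475).
Need 14647⁻¹ mod 1475. Extended Euclid on (1475, 1372):
1475 = 1×1372 + 103
1372 = 13×103 + 33
103 = 3×33 + 4
33 = 8×4 + 1
4 = 4×1 + 0
Back-substitute:
1 = 33 − 8·4
1 = −8·103 + 25·33
1 = 25·1372 − 333·103
1 = −333·1475 + 358·1372
14647⁻¹ ≡ 358 (mod 1475), so k ≡ 358·1152 ≡ 891 (mod 1475).
x = 6778 + 14647·891 = 13057255.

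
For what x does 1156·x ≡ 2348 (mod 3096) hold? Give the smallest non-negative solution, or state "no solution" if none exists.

First find gcd(1156, 3096):
3096 = 2*1156 + 784
1156 = 1*784 + 372
784 = 2*372 + 40
372 = 9*40 + 12
40 = 3*12 + 4
12 = 3*4 + 0
gcd = 4 and 4 | 2348, so solutions exist. Divide through by 4: 289x ≡ 587 (mod 774).
Now find 289⁻¹ mod 774:
774 = 2*289 + 196
289 = 1*196 + 93
196 = 2*93 + 10
93 = 9*10 + 3
10 = 3*3 + 1
3 = 3*1 + 0
Back-substitute:
1 = 10 − 3·3
1 = −3·93 + 28·10
1 = 28·196 − 59·93
1 = −59·289 + 87·196
1 = 87·774 − 233·289
So 289·(-233) ≡ 1 (mod 774), i.e. 289⁻¹ ≡ 541.
Then x ≡ 541·587 ≡ 227 (mod 774); the smallest non-negative solution is x = 227.

227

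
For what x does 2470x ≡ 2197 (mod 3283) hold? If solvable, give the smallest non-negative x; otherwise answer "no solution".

First find gcd(2470, 3283):
3283 = 1*2470 + 813
2470 = 3*813 + 31
813 = 26*31 + 7
31 = 4*7 + 3
7 = 2*3 + 1
3 = 3*1 + 0
gcd = 1, so a unique solution mod 3283 exists.
Back-substitute for the Bézout coefficients:
1 = 7 − 2·3
1 = −2·31 + 9·7
1 = 9·813 − 236·31
1 = −236·2470 + 717·813
1 = 717·3283 − 953·2470
So 2470·(-953) ≡ 1 (mod 3283), giving 2470⁻¹ ≡ 2330.
x ≡ 2470⁻¹·2197 ≡ 2330·2197 ≡ 813 (mod 3283).

813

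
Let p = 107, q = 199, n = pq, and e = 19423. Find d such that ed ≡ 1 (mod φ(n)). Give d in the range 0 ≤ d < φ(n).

φ(n) = (p−1)(q−1) = 106·198 = 20988.
Need d with 19423·d ≡ 1 (mod 20988). Apply the extended Euclidean algorithm:
20988 = 1·19423 + 1565
19423 = 12·1565 + 643
1565 = 2·643 + 279
643 = 2·279 + 85
279 = 3·85 + 24
85 = 3·24 + 13
24 = 1·13 + 11
13 = 1·11 + 2
11 = 5·2 + 1
2 = 2·1 + 0
Back-substitute:
1 = 11 − 5·2
1 = −5·13 + 6·11
1 = 6·24 − 11·13
1 = −11·85 + 39·24
1 = 39·279 − 128·85
1 = −128·643 + 295·279
1 = 295·1565 − 718·643
1 = −718·19423 + 8911·1565
1 = 8911·20988 − 9629·19423
So 19423·(-9629) ≡ 1 (mod 20988), hence d ≡ -9629 ≡ 11359 (mod 20988).

11359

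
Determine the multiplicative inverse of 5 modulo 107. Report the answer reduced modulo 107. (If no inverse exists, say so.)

43

Extended Euclidean algorithm:
107 = 21·5 + 2
5 = 2·2 + 1
2 = 2·1 + 0
The gcd is 1. Working backward:
1 = 5 − 2·2
1 = −2·107 + 43·5
So 5·43 ≡ 1 (mod 107).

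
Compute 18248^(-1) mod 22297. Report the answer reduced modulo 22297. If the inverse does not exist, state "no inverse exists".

17027

gcd(22297, 18248) by repeated division:
22297 = 1·18248 + 4049
18248 = 4·4049 + 2052
4049 = 1·2052 + 1997
2052 = 1·1997 + 55
1997 = 36·55 + 17
55 = 3·17 + 4
17 = 4·4 + 1
4 = 4·1 + 0
The gcd is 1. Working backward:
1 = 17 − 4·4
1 = −4·55 + 13·17
1 = 13·1997 − 472·55
1 = −472·2052 + 485·1997
1 = 485·4049 − 957·2052
1 = −957·18248 + 4313·4049
1 = 4313·22297 − 5270·18248
Hence 18248⁻¹ ≡ -5270 ≡ 17027 (mod 22297).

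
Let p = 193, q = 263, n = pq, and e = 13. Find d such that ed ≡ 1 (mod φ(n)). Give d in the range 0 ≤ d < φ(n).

φ(n) = (p−1)(q−1) = 192·262 = 50304.
Need d with 13·d ≡ 1 (mod 50304). Apply the extended Euclidean algorithm:
50304 = 3869·13 + 7
13 = 1·7 + 6
7 = 1·6 + 1
6 = 6·1 + 0
Back-substitute:
1 = 7 − 6
1 = −13 + 2·7
1 = 2·50304 − 7739·13
So 13·(-7739) ≡ 1 (mod 50304), hence d ≡ -7739 ≡ 42565 (mod 50304).

42565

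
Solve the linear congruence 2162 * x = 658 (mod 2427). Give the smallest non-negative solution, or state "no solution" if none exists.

950

First find gcd(2162, 2427):
2427 = 1×2162 + 265
2162 = 8×265 + 42
265 = 6×42 + 13
42 = 3×13 + 3
13 = 4×3 + 1
3 = 3×1 + 0
gcd = 1, so a unique solution mod 2427 exists.
Back-substitute for the Bézout coefficients:
1 = 13 − 4·3
1 = −4·42 + 13·13
1 = 13·265 − 82·42
1 = −82·2162 + 669·265
1 = 669·2427 − 751·2162
So 2162·(-751) ≡ 1 (mod 2427), giving 2162⁻¹ ≡ 1676.
x ≡ 2162⁻¹·658 ≡ 1676·658 ≡ 950 (mod 2427).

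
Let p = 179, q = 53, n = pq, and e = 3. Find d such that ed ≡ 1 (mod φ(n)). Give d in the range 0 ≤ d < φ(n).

6171

φ(n) = (p−1)(q−1) = 178·52 = 9256.
Need d with 3·d ≡ 1 (mod 9256). Apply the extended Euclidean algorithm:
9256 = 3085*3 + 1
3 = 3*1 + 0
Back-substitute:
1 = 9256 − 3085·3
So 3·(-3085) ≡ 1 (mod 9256), hence d ≡ -3085 ≡ 6171 (mod 9256).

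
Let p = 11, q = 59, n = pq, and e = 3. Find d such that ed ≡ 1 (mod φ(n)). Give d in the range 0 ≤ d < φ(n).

387

φ(n) = (p−1)(q−1) = 10·58 = 580.
Need d with 3·d ≡ 1 (mod 580). Apply the extended Euclidean algorithm:
580 = 193·3 + 1
3 = 3·1 + 0
Back-substitute:
1 = 580 − 193·3
So 3·(-193) ≡ 1 (mod 580), hence d ≡ -193 ≡ 387 (mod 580).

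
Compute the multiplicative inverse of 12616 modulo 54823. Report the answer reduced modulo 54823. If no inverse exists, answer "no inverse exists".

gcd(54823, 12616) by repeated division:
54823 = 4·12616 + 4359
12616 = 2·4359 + 3898
4359 = 1·3898 + 461
3898 = 8·461 + 210
461 = 2·210 + 41
210 = 5·41 + 5
41 = 8·5 + 1
5 = 5·1 + 0
gcd = 1, so the inverse exists. Back-substitute:
1 = 41 − 8·5
1 = −8·210 + 41·41
1 = 41·461 − 90·210
1 = −90·3898 + 761·461
1 = 761·4359 − 851·3898
1 = −851·12616 + 2463·4359
1 = 2463·54823 − 10703·12616
So 12616·(-10703) ≡ 1 (mod 54823), and -10703 ≡ 44120 (mod 54823).

44120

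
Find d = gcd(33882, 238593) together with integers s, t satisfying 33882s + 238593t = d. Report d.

Euclidean algorithm:
238593 = 7*33882 + 1419
33882 = 23*1419 + 1245
1419 = 1*1245 + 174
1245 = 7*174 + 27
174 = 6*27 + 12
27 = 2*12 + 3
12 = 4*3 + 0
gcd(33882, 238593) = 3.
Back-substituting:
3 = 27 − 2·12
3 = −2·174 + 13·27
3 = 13·1245 − 93·174
3 = −93·1419 + 106·1245
3 = 106·33882 − 2531·1419
3 = −2531·238593 + 17823·33882
So 3 = (-2531)·238593 + (17823)·33882.

3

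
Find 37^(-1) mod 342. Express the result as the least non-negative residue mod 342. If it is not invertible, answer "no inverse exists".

Apply the Euclidean algorithm to 342 and 37:
342 = 9×37 + 9
37 = 4×9 + 1
9 = 9×1 + 0
The gcd is 1. Working backward:
1 = 37 − 4·9
1 = −4·342 + 37·37
So 37·37 ≡ 1 (mod 342).

37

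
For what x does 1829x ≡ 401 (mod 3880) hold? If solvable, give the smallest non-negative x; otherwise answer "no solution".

First find gcd(1829, 3880):
3880 = 2×1829 + 222
1829 = 8×222 + 53
222 = 4×53 + 10
53 = 5×10 + 3
10 = 3×3 + 1
3 = 3×1 + 0
gcd = 1, so a unique solution mod 3880 exists.
Back-substitute for the Bézout coefficients:
1 = 10 − 3·3
1 = −3·53 + 16·10
1 = 16·222 − 67·53
1 = −67·1829 + 552·222
1 = 552·3880 − 1171·1829
So 1829·(-1171) ≡ 1 (mod 3880), giving 1829⁻¹ ≡ 2709.
x ≡ 1829⁻¹·401 ≡ 2709·401 ≡ 3789 (mod 3880).

3789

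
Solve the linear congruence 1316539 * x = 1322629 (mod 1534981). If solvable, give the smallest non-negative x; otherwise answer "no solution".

105869

First find gcd(1316539, 1534981):
1534981 = 1×1316539 + 218442
1316539 = 6×218442 + 5887
218442 = 37×5887 + 623
5887 = 9×623 + 280
623 = 2×280 + 63
280 = 4×63 + 28
63 = 2×28 + 7
28 = 4×7 + 0
gcd = 7 and 7 | 1322629, so solutions exist. Divide through by 7: 188077x ≡ 188947 (mod 219283).
Now find 188077⁻¹ mod 219283:
219283 = 1·188077 + 31206
188077 = 6·31206 + 841
31206 = 37·841 + 89
841 = 9·89 + 40
89 = 2·40 + 9
40 = 4·9 + 4
9 = 2·4 + 1
4 = 4·1 + 0
Back-substitute:
1 = 9 − 2·4
1 = −2·40 + 9·9
1 = 9·89 − 20·40
1 = −20·841 + 189·89
1 = 189·31206 − 7013·841
1 = −7013·188077 + 42267·31206
1 = 42267·219283 − 49280·188077
So 188077·(-49280) ≡ 1 (mod 219283), i.e. 188077⁻¹ ≡ 170003.
Then x ≡ 170003·188947 ≡ 105869 (mod 219283); the smallest non-negative solution is x = 105869.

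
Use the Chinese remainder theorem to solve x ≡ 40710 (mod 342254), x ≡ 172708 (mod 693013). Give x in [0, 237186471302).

123030770598

Write x = 40710 + 342254·k. Then 342254·k ≡ 172708 − 40710 ≡ 131998 (mod 693013).
Need 342254⁻¹ mod 693013. Extended Euclid on (693013, 342254):
693013 = 2·342254 + 8505
342254 = 40·8505 + 2054
8505 = 4·2054 + 289
2054 = 7·289 + 31
289 = 9·31 + 10
31 = 3·10 + 1
10 = 10·1 + 0
Back-substitute:
1 = 31 − 3·10
1 = −3·289 + 28·31
1 = 28·2054 − 199·289
1 = −199·8505 + 824·2054
1 = 824·342254 − 33159·8505
1 = −33159·693013 + 67142·342254
342254⁻¹ ≡ 67142 (mod 693013), so k ≡ 67142·131998 ≡ 359472 (mod 693013).
x = 40710 + 342254·359472 = 123030770598.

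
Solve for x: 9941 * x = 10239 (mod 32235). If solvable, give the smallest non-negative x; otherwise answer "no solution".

First find gcd(9941, 32235):
32235 = 3·9941 + 2412
9941 = 4·2412 + 293
2412 = 8·293 + 68
293 = 4·68 + 21
68 = 3·21 + 5
21 = 4·5 + 1
5 = 5·1 + 0
gcd = 1, so a unique solution mod 32235 exists.
Back-substitute for the Bézout coefficients:
1 = 21 − 4·5
1 = −4·68 + 13·21
1 = 13·293 − 56·68
1 = −56·2412 + 461·293
1 = 461·9941 − 1900·2412
1 = −1900·32235 + 6161·9941
So 9941·(6161) ≡ 1 (mod 32235), giving 9941⁻¹ ≡ 6161.
x ≡ 9941⁻¹·10239 ≡ 6161·10239 ≡ 30819 (mod 32235).

30819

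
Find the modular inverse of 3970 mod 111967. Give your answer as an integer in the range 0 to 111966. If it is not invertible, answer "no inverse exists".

Apply the Euclidean algorithm to 111967 and 3970:
111967 = 28×3970 + 807
3970 = 4×807 + 742
807 = 1×742 + 65
742 = 11×65 + 27
65 = 2×27 + 11
27 = 2×11 + 5
11 = 2×5 + 1
5 = 5×1 + 0
The gcd is 1. Working backward:
1 = 11 − 2·5
1 = −2·27 + 5·11
1 = 5·65 − 12·27
1 = −12·742 + 137·65
1 = 137·807 − 149·742
1 = −149·3970 + 733·807
1 = 733·111967 − 20673·3970
So 3970·(-20673) ≡ 1 (mod 111967), and -20673 ≡ 91294 (mod 111967).

91294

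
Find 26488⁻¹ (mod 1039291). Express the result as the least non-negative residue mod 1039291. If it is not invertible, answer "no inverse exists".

Euclidean algorithm on 1039291, 26488:
1039291 = 39·26488 + 6259
26488 = 4·6259 + 1452
6259 = 4·1452 + 451
1452 = 3·451 + 99
451 = 4·99 + 55
99 = 1·55 + 44
55 = 1·44 + 11
44 = 4·11 + 0
gcd(26488, 1039291) = 11 ≠ 1, so 26488 has no multiplicative inverse modulo 1039291.

no inverse exists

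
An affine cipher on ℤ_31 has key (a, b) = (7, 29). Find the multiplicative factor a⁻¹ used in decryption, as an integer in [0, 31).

Apply the Euclidean algorithm to 31 and 7:
31 = 4*7 + 3
7 = 2*3 + 1
3 = 3*1 + 0
Since gcd(7, 31) = 1, back-substitute to write 1 as a combination:
1 = 7 − 2·3
1 = −2·31 + 9·7
So 7·9 ≡ 1 (mod 31).

9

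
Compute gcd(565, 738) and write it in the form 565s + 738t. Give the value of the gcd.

Apply Euclid's algorithm to 738 and 565:
738 = 1*565 + 173
565 = 3*173 + 46
173 = 3*46 + 35
46 = 1*35 + 11
35 = 3*11 + 2
11 = 5*2 + 1
2 = 2*1 + 0
gcd(565, 738) = 1.
Back-substituting:
1 = 11 − 5·2
1 = −5·35 + 16·11
1 = 16·46 − 21·35
1 = −21·173 + 79·46
1 = 79·565 − 258·173
1 = −258·738 + 337·565
So 1 = (-258)·738 + (337)·565.

1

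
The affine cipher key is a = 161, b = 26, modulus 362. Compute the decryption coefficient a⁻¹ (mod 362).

9

Extended Euclidean algorithm:
362 = 2×161 + 40
161 = 4×40 + 1
40 = 40×1 + 0
The gcd is 1. Working backward:
1 = 161 − 4·40
1 = −4·362 + 9·161
So 161·9 ≡ 1 (mod 362).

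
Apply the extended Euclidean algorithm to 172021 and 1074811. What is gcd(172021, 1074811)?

1

Euclidean algorithm:
1074811 = 6·172021 + 42685
172021 = 4·42685 + 1281
42685 = 33·1281 + 412
1281 = 3·412 + 45
412 = 9·45 + 7
45 = 6·7 + 3
7 = 2·3 + 1
3 = 3·1 + 0
gcd(172021, 1074811) = 1.
Express as a combination:
1 = 7 − 2·3
1 = −2·45 + 13·7
1 = 13·412 − 119·45
1 = −119·1281 + 370·412
1 = 370·42685 − 12329·1281
1 = −12329·172021 + 49686·42685
1 = 49686·1074811 − 310445·172021
So 1 = (49686)·1074811 + (-310445)·172021.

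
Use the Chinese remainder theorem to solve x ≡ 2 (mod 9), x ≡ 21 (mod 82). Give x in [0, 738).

677

Write x = 2 + 9·k. Then 9·k ≡ 21 − 2 ≡ 19 (mod 82).
Need 9⁻¹ mod 82. Extended Euclid on (82, 9):
82 = 9*9 + 1
9 = 9*1 + 0
Back-substitute:
1 = 82 − 9·9
9⁻¹ ≡ 73 (mod 82), so k ≡ 73·19 ≡ 75 (mod 82).
x = 2 + 9·75 = 677.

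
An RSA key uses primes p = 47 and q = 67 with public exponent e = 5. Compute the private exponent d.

2429

φ(n) = (p−1)(q−1) = 46·66 = 3036.
Need d with 5·d ≡ 1 (mod 3036). Apply the extended Euclidean algorithm:
3036 = 607·5 + 1
5 = 5·1 + 0
Back-substitute:
1 = 3036 − 607·5
So 5·(-607) ≡ 1 (mod 3036), hence d ≡ -607 ≡ 2429 (mod 3036).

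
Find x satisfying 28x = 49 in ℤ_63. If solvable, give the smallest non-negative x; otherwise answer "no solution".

4

First find gcd(28, 63):
63 = 2*28 + 7
28 = 4*7 + 0
gcd = 7 and 7 | 49, so solutions exist. Divide through by 7: 4x ≡ 7 (mod 9).
Now find 4⁻¹ mod 9:
9 = 2*4 + 1
4 = 4*1 + 0
Back-substitute:
1 = 9 − 2·4
So 4·(-2) ≡ 1 (mod 9), i.e. 4⁻¹ ≡ 7.
Then x ≡ 7·7 ≡ 4 (mod 9); the smallest non-negative solution is x = 4.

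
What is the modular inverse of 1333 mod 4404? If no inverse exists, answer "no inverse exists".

1381

Run Euclid on (4404, 1333):
4404 = 3·1333 + 405
1333 = 3·405 + 118
405 = 3·118 + 51
118 = 2·51 + 16
51 = 3·16 + 3
16 = 5·3 + 1
3 = 3·1 + 0
Since gcd(1333, 4404) = 1, back-substitute to write 1 as a combination:
1 = 16 − 5·3
1 = −5·51 + 16·16
1 = 16·118 − 37·51
1 = −37·405 + 127·118
1 = 127·1333 − 418·405
1 = −418·4404 + 1381·1333
So 1333·1381 ≡ 1 (mod 4404).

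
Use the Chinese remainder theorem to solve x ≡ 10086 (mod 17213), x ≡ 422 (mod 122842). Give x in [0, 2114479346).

Write x = 10086 + 17213·k. Then 17213·k ≡ 422 − 10086 ≡ 113178 (mod 122842).
Need 17213⁻¹ mod 122842. Extended Euclid on (122842, 17213):
122842 = 7*17213 + 2351
17213 = 7*2351 + 756
2351 = 3*756 + 83
756 = 9*83 + 9
83 = 9*9 + 2
9 = 4*2 + 1
2 = 2*1 + 0
Back-substitute:
1 = 9 − 4·2
1 = −4·83 + 37·9
1 = 37·756 − 337·83
1 = −337·2351 + 1048·756
1 = 1048·17213 − 7673·2351
1 = −7673·122842 + 54759·17213
17213⁻¹ ≡ 54759 (mod 122842), so k ≡ 54759·113178 ≡ 12360 (mod 122842).
x = 10086 + 17213·12360 = 212762766.

212762766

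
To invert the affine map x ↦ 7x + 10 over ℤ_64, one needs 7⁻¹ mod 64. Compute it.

Apply the Euclidean algorithm to 64 and 7:
64 = 9×7 + 1
7 = 7×1 + 0
Since gcd(7, 64) = 1, back-substitute to write 1 as a combination:
1 = 64 − 9·7
Hence 7⁻¹ ≡ -9 ≡ 55 (mod 64).

55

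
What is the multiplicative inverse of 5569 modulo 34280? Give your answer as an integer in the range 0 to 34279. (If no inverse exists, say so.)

10569

gcd(34280, 5569) by repeated division:
34280 = 6×5569 + 866
5569 = 6×866 + 373
866 = 2×373 + 120
373 = 3×120 + 13
120 = 9×13 + 3
13 = 4×3 + 1
3 = 3×1 + 0
gcd = 1, so the inverse exists. Back-substitute:
1 = 13 − 4·3
1 = −4·120 + 37·13
1 = 37·373 − 115·120
1 = −115·866 + 267·373
1 = 267·5569 − 1717·866
1 = −1717·34280 + 10569·5569
So 5569·10569 ≡ 1 (mod 34280).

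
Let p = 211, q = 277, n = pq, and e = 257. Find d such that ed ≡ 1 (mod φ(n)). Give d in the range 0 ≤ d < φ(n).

35633

φ(n) = (p−1)(q−1) = 210·276 = 57960.
Need d with 257·d ≡ 1 (mod 57960). Apply the extended Euclidean algorithm:
57960 = 225×257 + 135
257 = 1×135 + 122
135 = 1×122 + 13
122 = 9×13 + 5
13 = 2×5 + 3
5 = 1×3 + 2
3 = 1×2 + 1
2 = 2×1 + 0
Back-substitute:
1 = 3 − 2
1 = −5 + 2·3
1 = 2·13 − 5·5
1 = −5·122 + 47·13
1 = 47·135 − 52·122
1 = −52·257 + 99·135
1 = 99·57960 − 22327·257
So 257·(-22327) ≡ 1 (mod 57960), hence d ≡ -22327 ≡ 35633 (mod 57960).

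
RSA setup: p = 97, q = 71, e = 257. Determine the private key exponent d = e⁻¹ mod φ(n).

3713

φ(n) = (p−1)(q−1) = 96·70 = 6720.
Need d with 257·d ≡ 1 (mod 6720). Apply the extended Euclidean algorithm:
6720 = 26×257 + 38
257 = 6×38 + 29
38 = 1×29 + 9
29 = 3×9 + 2
9 = 4×2 + 1
2 = 2×1 + 0
Back-substitute:
1 = 9 − 4·2
1 = −4·29 + 13·9
1 = 13·38 − 17·29
1 = −17·257 + 115·38
1 = 115·6720 − 3007·257
So 257·(-3007) ≡ 1 (mod 6720), hence d ≡ -3007 ≡ 3713 (mod 6720).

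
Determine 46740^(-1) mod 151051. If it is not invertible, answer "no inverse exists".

134469

Apply the Euclidean algorithm to 151051 and 46740:
151051 = 3·46740 + 10831
46740 = 4·10831 + 3416
10831 = 3·3416 + 583
3416 = 5·583 + 501
583 = 1·501 + 82
501 = 6·82 + 9
82 = 9·9 + 1
9 = 9·1 + 0
gcd = 1, so the inverse exists. Back-substitute:
1 = 82 − 9·9
1 = −9·501 + 55·82
1 = 55·583 − 64·501
1 = −64·3416 + 375·583
1 = 375·10831 − 1189·3416
1 = −1189·46740 + 5131·10831
1 = 5131·151051 − 16582·46740
So 46740·(-16582) ≡ 1 (mod 151051), and -16582 ≡ 134469 (mod 151051).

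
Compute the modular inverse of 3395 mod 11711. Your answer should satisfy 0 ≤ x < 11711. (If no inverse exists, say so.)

Compute gcd(3395, 11711):
11711 = 3*3395 + 1526
3395 = 2*1526 + 343
1526 = 4*343 + 154
343 = 2*154 + 35
154 = 4*35 + 14
35 = 2*14 + 7
14 = 2*7 + 0
gcd(3395, 11711) = 7 ≠ 1, so 3395 has no multiplicative inverse modulo 11711.

no inverse exists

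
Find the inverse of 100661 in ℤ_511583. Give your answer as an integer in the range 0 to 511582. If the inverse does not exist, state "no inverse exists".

157529

gcd(511583, 100661) by repeated division:
511583 = 5*100661 + 8278
100661 = 12*8278 + 1325
8278 = 6*1325 + 328
1325 = 4*328 + 13
328 = 25*13 + 3
13 = 4*3 + 1
3 = 3*1 + 0
The gcd is 1. Working backward:
1 = 13 − 4·3
1 = −4·328 + 101·13
1 = 101·1325 − 408·328
1 = −408·8278 + 2549·1325
1 = 2549·100661 − 30996·8278
1 = −30996·511583 + 157529·100661
So 100661·157529 ≡ 1 (mod 511583).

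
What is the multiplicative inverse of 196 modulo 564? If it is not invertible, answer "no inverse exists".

Compute gcd(196, 564):
564 = 2*196 + 172
196 = 1*172 + 24
172 = 7*24 + 4
24 = 6*4 + 0
gcd(196, 564) = 4 ≠ 1, so 196 has no multiplicative inverse modulo 564.

no inverse exists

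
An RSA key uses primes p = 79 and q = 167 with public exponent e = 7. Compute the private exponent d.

7399

φ(n) = (p−1)(q−1) = 78·166 = 12948.
Need d with 7·d ≡ 1 (mod 12948). Apply the extended Euclidean algorithm:
12948 = 1849·7 + 5
7 = 1·5 + 2
5 = 2·2 + 1
2 = 2·1 + 0
Back-substitute:
1 = 5 − 2·2
1 = −2·7 + 3·5
1 = 3·12948 − 5549·7
So 7·(-5549) ≡ 1 (mod 12948), hence d ≡ -5549 ≡ 7399 (mod 12948).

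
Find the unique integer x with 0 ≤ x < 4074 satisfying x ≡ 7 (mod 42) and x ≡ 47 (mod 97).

Write x = 7 + 42·k. Then 42·k ≡ 47 − 7 ≡ 40 (mod 97).
Need 42⁻¹ mod 97. Extended Euclid on (97, 42):
97 = 2·42 + 13
42 = 3·13 + 3
13 = 4·3 + 1
3 = 3·1 + 0
Back-substitute:
1 = 13 − 4·3
1 = −4·42 + 13·13
1 = 13·97 − 30·42
42⁻¹ ≡ 67 (mod 97), so k ≡ 67·40 ≡ 61 (mod 97).
x = 7 + 42·61 = 2569.

2569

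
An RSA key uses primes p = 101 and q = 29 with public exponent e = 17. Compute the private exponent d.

φ(n) = (p−1)(q−1) = 100·28 = 2800.
Need d with 17·d ≡ 1 (mod 2800). Apply the extended Euclidean algorithm:
2800 = 164*17 + 12
17 = 1*12 + 5
12 = 2*5 + 2
5 = 2*2 + 1
2 = 2*1 + 0
Back-substitute:
1 = 5 − 2·2
1 = −2·12 + 5·5
1 = 5·17 − 7·12
1 = −7·2800 + 1153·17
So 17·1153 ≡ 1 (mod 2800), hence d = 1153.

1153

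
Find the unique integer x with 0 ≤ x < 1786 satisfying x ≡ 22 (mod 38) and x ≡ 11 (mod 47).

Write x = 22 + 38·k. Then 38·k ≡ 11 − 22 ≡ 36 (mod 47).
Need 38⁻¹ mod 47. Extended Euclid on (47, 38):
47 = 1×38 + 9
38 = 4×9 + 2
9 = 4×2 + 1
2 = 2×1 + 0
Back-substitute:
1 = 9 − 4·2
1 = −4·38 + 17·9
1 = 17·47 − 21·38
38⁻¹ ≡ 26 (mod 47), so k ≡ 26·36 ≡ 43 (mod 47).
x = 22 + 38·43 = 1656.

1656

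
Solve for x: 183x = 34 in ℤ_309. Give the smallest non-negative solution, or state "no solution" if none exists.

gcd(183, 309):
309 = 1·183 + 126
183 = 1·126 + 57
126 = 2·57 + 12
57 = 4·12 + 9
12 = 1·9 + 3
9 = 3·3 + 0
gcd = 3, but 3 ∤ 34, so the congruence has no solution.

no solution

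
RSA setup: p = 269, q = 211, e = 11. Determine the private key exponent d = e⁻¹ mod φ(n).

φ(n) = (p−1)(q−1) = 268·210 = 56280.
Need d with 11·d ≡ 1 (mod 56280). Apply the extended Euclidean algorithm:
56280 = 5116·11 + 4
11 = 2·4 + 3
4 = 1·3 + 1
3 = 3·1 + 0
Back-substitute:
1 = 4 − 3
1 = −11 + 3·4
1 = 3·56280 − 15349·11
So 11·(-15349) ≡ 1 (mod 56280), hence d ≡ -15349 ≡ 40931 (mod 56280).

40931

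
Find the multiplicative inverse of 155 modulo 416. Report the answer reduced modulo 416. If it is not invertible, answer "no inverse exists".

Run Euclid on (416, 155):
416 = 2*155 + 106
155 = 1*106 + 49
106 = 2*49 + 8
49 = 6*8 + 1
8 = 8*1 + 0
Since gcd(155, 416) = 1, back-substitute to write 1 as a combination:
1 = 49 − 6·8
1 = −6·106 + 13·49
1 = 13·155 − 19·106
1 = −19·416 + 51·155
So 155·51 ≡ 1 (mod 416).

51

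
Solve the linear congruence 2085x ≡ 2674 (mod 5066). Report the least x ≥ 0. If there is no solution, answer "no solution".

First find gcd(2085, 5066):
5066 = 2*2085 + 896
2085 = 2*896 + 293
896 = 3*293 + 17
293 = 17*17 + 4
17 = 4*4 + 1
4 = 4*1 + 0
gcd = 1, so a unique solution mod 5066 exists.
Back-substitute for the Bézout coefficients:
1 = 17 − 4·4
1 = −4·293 + 69·17
1 = 69·896 − 211·293
1 = −211·2085 + 491·896
1 = 491·5066 − 1193·2085
So 2085·(-1193) ≡ 1 (mod 5066), giving 2085⁻¹ ≡ 3873.
x ≡ 2085⁻¹·2674 ≡ 3873·2674 ≡ 1498 (mod 5066).

1498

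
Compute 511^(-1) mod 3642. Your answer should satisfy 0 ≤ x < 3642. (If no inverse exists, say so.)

gcd(3642, 511) by repeated division:
3642 = 7*511 + 65
511 = 7*65 + 56
65 = 1*56 + 9
56 = 6*9 + 2
9 = 4*2 + 1
2 = 2*1 + 0
Since gcd(511, 3642) = 1, back-substitute to write 1 as a combination:
1 = 9 − 4·2
1 = −4·56 + 25·9
1 = 25·65 − 29·56
1 = −29·511 + 228·65
1 = 228·3642 − 1625·511
Hence 511⁻¹ ≡ -1625 ≡ 2017 (mod 3642).

2017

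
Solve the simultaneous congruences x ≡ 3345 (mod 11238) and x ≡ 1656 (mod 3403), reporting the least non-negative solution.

17489673

Write x = 3345 + 11238·k. Then 11238·k ≡ 1656 − 3345 ≡ 1714 (mod 3403).
Need 11238⁻¹ mod 3403. Extended Euclid on (3403, 1029):
3403 = 3*1029 + 316
1029 = 3*316 + 81
316 = 3*81 + 73
81 = 1*73 + 8
73 = 9*8 + 1
8 = 8*1 + 0
Back-substitute:
1 = 73 − 9·8
1 = −9·81 + 10·73
1 = 10·316 − 39·81
1 = −39·1029 + 127·316
1 = 127·3403 − 420·1029
11238⁻¹ ≡ 2983 (mod 3403), so k ≡ 2983·1714 ≡ 1556 (mod 3403).
x = 3345 + 11238·1556 = 17489673.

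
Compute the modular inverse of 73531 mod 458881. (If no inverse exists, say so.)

Run Euclid on (458881, 73531):
458881 = 6·73531 + 17695
73531 = 4·17695 + 2751
17695 = 6·2751 + 1189
2751 = 2·1189 + 373
1189 = 3·373 + 70
373 = 5·70 + 23
70 = 3·23 + 1
23 = 23·1 + 0
Since gcd(73531, 458881) = 1, back-substitute to write 1 as a combination:
1 = 70 − 3·23
1 = −3·373 + 16·70
1 = 16·1189 − 51·373
1 = −51·2751 + 118·1189
1 = 118·17695 − 759·2751
1 = −759·73531 + 3154·17695
1 = 3154·458881 − 19683·73531
Hence 73531⁻¹ ≡ -19683 ≡ 439198 (mod 458881).

439198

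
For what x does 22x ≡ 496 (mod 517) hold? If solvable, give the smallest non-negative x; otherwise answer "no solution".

no solution

gcd(22, 517):
517 = 23*22 + 11
22 = 2*11 + 0
gcd = 11, but 11 ∤ 496, so the congruence has no solution.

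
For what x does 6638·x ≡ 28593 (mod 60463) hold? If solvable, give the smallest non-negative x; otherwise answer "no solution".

23040

First find gcd(6638, 60463):
60463 = 9×6638 + 721
6638 = 9×721 + 149
721 = 4×149 + 125
149 = 1×125 + 24
125 = 5×24 + 5
24 = 4×5 + 4
5 = 1×4 + 1
4 = 4×1 + 0
gcd = 1, so a unique solution mod 60463 exists.
Back-substitute for the Bézout coefficients:
1 = 5 − 4
1 = −24 + 5·5
1 = 5·125 − 26·24
1 = −26·149 + 31·125
1 = 31·721 − 150·149
1 = −150·6638 + 1381·721
1 = 1381·60463 − 12579·6638
So 6638·(-12579) ≡ 1 (mod 60463), giving 6638⁻¹ ≡ 47884.
x ≡ 6638⁻¹·28593 ≡ 47884·28593 ≡ 23040 (mod 60463).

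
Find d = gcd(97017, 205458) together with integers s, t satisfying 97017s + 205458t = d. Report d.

Repeated division:
205458 = 2*97017 + 11424
97017 = 8*11424 + 5625
11424 = 2*5625 + 174
5625 = 32*174 + 57
174 = 3*57 + 3
57 = 19*3 + 0
gcd(97017, 205458) = 3.
Working backward:
3 = 174 − 3·57
3 = −3·5625 + 97·174
3 = 97·11424 − 197·5625
3 = −197·97017 + 1673·11424
3 = 1673·205458 − 3543·97017
So 3 = (1673)·205458 + (-3543)·97017.

3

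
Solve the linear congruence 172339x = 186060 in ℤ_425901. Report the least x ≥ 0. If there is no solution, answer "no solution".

392028

First find gcd(172339, 425901):
425901 = 2*172339 + 81223
172339 = 2*81223 + 9893
81223 = 8*9893 + 2079
9893 = 4*2079 + 1577
2079 = 1*1577 + 502
1577 = 3*502 + 71
502 = 7*71 + 5
71 = 14*5 + 1
5 = 5*1 + 0
gcd = 1, so a unique solution mod 425901 exists.
Back-substitute for the Bézout coefficients:
1 = 71 − 14·5
1 = −14·502 + 99·71
1 = 99·1577 − 311·502
1 = −311·2079 + 410·1577
1 = 410·9893 − 1951·2079
1 = −1951·81223 + 16018·9893
1 = 16018·172339 − 33987·81223
1 = −33987·425901 + 83992·172339
So 172339·(83992) ≡ 1 (mod 425901), giving 172339⁻¹ ≡ 83992.
x ≡ 172339⁻¹·186060 ≡ 83992·186060 ≡ 392028 (mod 425901).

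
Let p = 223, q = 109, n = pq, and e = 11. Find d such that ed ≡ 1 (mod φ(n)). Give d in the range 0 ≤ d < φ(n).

6539

φ(n) = (p−1)(q−1) = 222·108 = 23976.
Need d with 11·d ≡ 1 (mod 23976). Apply the extended Euclidean algorithm:
23976 = 2179·11 + 7
11 = 1·7 + 4
7 = 1·4 + 3
4 = 1·3 + 1
3 = 3·1 + 0
Back-substitute:
1 = 4 − 3
1 = −7 + 2·4
1 = 2·11 − 3·7
1 = −3·23976 + 6539·11
So 11·6539 ≡ 1 (mod 23976), hence d = 6539.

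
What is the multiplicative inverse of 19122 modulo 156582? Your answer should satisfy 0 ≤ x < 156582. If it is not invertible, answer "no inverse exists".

Euclidean algorithm on 156582, 19122:
156582 = 8*19122 + 3606
19122 = 5*3606 + 1092
3606 = 3*1092 + 330
1092 = 3*330 + 102
330 = 3*102 + 24
102 = 4*24 + 6
24 = 4*6 + 0
gcd(19122, 156582) = 6 ≠ 1, so 19122 has no multiplicative inverse modulo 156582.

no inverse exists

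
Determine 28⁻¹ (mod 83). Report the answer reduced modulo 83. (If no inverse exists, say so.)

3

Apply the Euclidean algorithm to 83 and 28:
83 = 2*28 + 27
28 = 1*27 + 1
27 = 27*1 + 0
The gcd is 1. Working backward:
1 = 28 − 27
1 = −83 + 3·28
So 28·3 ≡ 1 (mod 83).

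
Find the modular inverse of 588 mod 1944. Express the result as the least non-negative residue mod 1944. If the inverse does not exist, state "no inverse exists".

no inverse exists

Euclidean algorithm on 1944, 588:
1944 = 3*588 + 180
588 = 3*180 + 48
180 = 3*48 + 36
48 = 1*36 + 12
36 = 3*12 + 0
gcd(588, 1944) = 12 ≠ 1, so 588 has no multiplicative inverse modulo 1944.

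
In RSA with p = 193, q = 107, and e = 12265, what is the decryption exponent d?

5977

φ(n) = (p−1)(q−1) = 192·106 = 20352.
Need d with 12265·d ≡ 1 (mod 20352). Apply the extended Euclidean algorithm:
20352 = 1×12265 + 8087
12265 = 1×8087 + 4178
8087 = 1×4178 + 3909
4178 = 1×3909 + 269
3909 = 14×269 + 143
269 = 1×143 + 126
143 = 1×126 + 17
126 = 7×17 + 7
17 = 2×7 + 3
7 = 2×3 + 1
3 = 3×1 + 0
Back-substitute:
1 = 7 − 2·3
1 = −2·17 + 5·7
1 = 5·126 − 37·17
1 = −37·143 + 42·126
1 = 42·269 − 79·143
1 = −79·3909 + 1148·269
1 = 1148·4178 − 1227·3909
1 = −1227·8087 + 2375·4178
1 = 2375·12265 − 3602·8087
1 = −3602·20352 + 5977·12265
So 12265·5977 ≡ 1 (mod 20352), hence d = 5977.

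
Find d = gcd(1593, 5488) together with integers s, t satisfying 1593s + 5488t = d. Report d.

1

Repeated division:
5488 = 3*1593 + 709
1593 = 2*709 + 175
709 = 4*175 + 9
175 = 19*9 + 4
9 = 2*4 + 1
4 = 4*1 + 0
gcd(1593, 5488) = 1.
Back-substituting:
1 = 9 − 2·4
1 = −2·175 + 39·9
1 = 39·709 − 158·175
1 = −158·1593 + 355·709
1 = 355·5488 − 1223·1593
So 1 = (355)·5488 + (-1223)·1593.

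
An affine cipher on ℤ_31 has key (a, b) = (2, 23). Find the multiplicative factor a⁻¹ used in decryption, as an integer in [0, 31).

Run Euclid on (31, 2):
31 = 15*2 + 1
2 = 2*1 + 0
Since gcd(2, 31) = 1, back-substitute to write 1 as a combination:
1 = 31 − 15·2
Thus 2·(-15) ≡ 1 (mod 31); reducing, -15 mod 31 = 16.

16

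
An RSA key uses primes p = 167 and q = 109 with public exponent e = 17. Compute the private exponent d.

5273

φ(n) = (p−1)(q−1) = 166·108 = 17928.
Need d with 17·d ≡ 1 (mod 17928). Apply the extended Euclidean algorithm:
17928 = 1054·17 + 10
17 = 1·10 + 7
10 = 1·7 + 3
7 = 2·3 + 1
3 = 3·1 + 0
Back-substitute:
1 = 7 − 2·3
1 = −2·10 + 3·7
1 = 3·17 − 5·10
1 = −5·17928 + 5273·17
So 17·5273 ≡ 1 (mod 17928), hence d = 5273.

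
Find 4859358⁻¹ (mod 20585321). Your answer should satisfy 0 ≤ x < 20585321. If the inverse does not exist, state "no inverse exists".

Run Euclid on (20585321, 4859358):
20585321 = 4·4859358 + 1147889
4859358 = 4·1147889 + 267802
1147889 = 4·267802 + 76681
267802 = 3·76681 + 37759
76681 = 2·37759 + 1163
37759 = 32·1163 + 543
1163 = 2·543 + 77
543 = 7·77 + 4
77 = 19·4 + 1
4 = 4·1 + 0
Since gcd(4859358, 20585321) = 1, back-substitute to write 1 as a combination:
1 = 77 − 19·4
1 = −19·543 + 134·77
1 = 134·1163 − 287·543
1 = −287·37759 + 9318·1163
1 = 9318·76681 − 18923·37759
1 = −18923·267802 + 66087·76681
1 = 66087·1147889 − 283271·267802
1 = −283271·4859358 + 1199171·1147889
1 = 1199171·20585321 − 5079955·4859358
Hence 4859358⁻¹ ≡ -5079955 ≡ 15505366 (mod 20585321).

15505366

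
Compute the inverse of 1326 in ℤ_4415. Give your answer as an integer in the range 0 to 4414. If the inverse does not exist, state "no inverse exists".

2061

Extended Euclidean algorithm:
4415 = 3·1326 + 437
1326 = 3·437 + 15
437 = 29·15 + 2
15 = 7·2 + 1
2 = 2·1 + 0
gcd = 1, so the inverse exists. Back-substitute:
1 = 15 − 7·2
1 = −7·437 + 204·15
1 = 204·1326 − 619·437
1 = −619·4415 + 2061·1326
So 1326·2061 ≡ 1 (mod 4415).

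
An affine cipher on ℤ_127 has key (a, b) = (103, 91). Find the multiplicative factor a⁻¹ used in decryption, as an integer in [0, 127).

37

Run Euclid on (127, 103):
127 = 1×103 + 24
103 = 4×24 + 7
24 = 3×7 + 3
7 = 2×3 + 1
3 = 3×1 + 0
The gcd is 1. Working backward:
1 = 7 − 2·3
1 = −2·24 + 7·7
1 = 7·103 − 30·24
1 = −30·127 + 37·103
So 103·37 ≡ 1 (mod 127).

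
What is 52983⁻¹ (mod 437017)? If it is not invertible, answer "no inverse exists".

Compute gcd(52983, 437017):
437017 = 8×52983 + 13153
52983 = 4×13153 + 371
13153 = 35×371 + 168
371 = 2×168 + 35
168 = 4×35 + 28
35 = 1×28 + 7
28 = 4×7 + 0
Since gcd = 7 > 1, 52983 is not a unit mod 437017.

no inverse exists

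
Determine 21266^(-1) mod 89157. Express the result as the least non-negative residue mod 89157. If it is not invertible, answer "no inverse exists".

Run Euclid on (89157, 21266):
89157 = 4*21266 + 4093
21266 = 5*4093 + 801
4093 = 5*801 + 88
801 = 9*88 + 9
88 = 9*9 + 7
9 = 1*7 + 2
7 = 3*2 + 1
2 = 2*1 + 0
gcd = 1, so the inverse exists. Back-substitute:
1 = 7 − 3·2
1 = −3·9 + 4·7
1 = 4·88 − 39·9
1 = −39·801 + 355·88
1 = 355·4093 − 1814·801
1 = −1814·21266 + 9425·4093
1 = 9425·89157 − 39514·21266
Thus 21266·(-39514) ≡ 1 (mod 89157); reducing, -39514 mod 89157 = 49643.

49643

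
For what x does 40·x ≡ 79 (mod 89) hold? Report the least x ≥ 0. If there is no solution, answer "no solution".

22

First find gcd(40, 89):
89 = 2·40 + 9
40 = 4·9 + 4
9 = 2·4 + 1
4 = 4·1 + 0
gcd = 1, so a unique solution mod 89 exists.
Back-substitute for the Bézout coefficients:
1 = 9 − 2·4
1 = −2·40 + 9·9
1 = 9·89 − 20·40
So 40·(-20) ≡ 1 (mod 89), giving 40⁻¹ ≡ 69.
x ≡ 40⁻¹·79 ≡ 69·79 ≡ 22 (mod 89).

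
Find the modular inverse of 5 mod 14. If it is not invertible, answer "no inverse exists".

3

Run Euclid on (14, 5):
14 = 2·5 + 4
5 = 1·4 + 1
4 = 4·1 + 0
The gcd is 1. Working backward:
1 = 5 − 4
1 = −14 + 3·5
So 5·3 ≡ 1 (mod 14).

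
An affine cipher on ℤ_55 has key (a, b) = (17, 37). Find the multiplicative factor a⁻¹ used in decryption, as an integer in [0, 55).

Run Euclid on (55, 17):
55 = 3×17 + 4
17 = 4×4 + 1
4 = 4×1 + 0
The gcd is 1. Working backward:
1 = 17 − 4·4
1 = −4·55 + 13·17
So 17·13 ≡ 1 (mod 55).

13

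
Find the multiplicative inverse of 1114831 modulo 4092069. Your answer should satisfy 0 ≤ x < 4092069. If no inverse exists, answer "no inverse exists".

2335417

gcd(4092069, 1114831) by repeated division:
4092069 = 3×1114831 + 747576
1114831 = 1×747576 + 367255
747576 = 2×367255 + 13066
367255 = 28×13066 + 1407
13066 = 9×1407 + 403
1407 = 3×403 + 198
403 = 2×198 + 7
198 = 28×7 + 2
7 = 3×2 + 1
2 = 2×1 + 0
The gcd is 1. Working backward:
1 = 7 − 3·2
1 = −3·198 + 85·7
1 = 85·403 − 173·198
1 = −173·1407 + 604·403
1 = 604·13066 − 5609·1407
1 = −5609·367255 + 157656·13066
1 = 157656·747576 − 320921·367255
1 = −320921·1114831 + 478577·747576
1 = 478577·4092069 − 1756652·1114831
So 1114831·(-1756652) ≡ 1 (mod 4092069), and -1756652 ≡ 2335417 (mod 4092069).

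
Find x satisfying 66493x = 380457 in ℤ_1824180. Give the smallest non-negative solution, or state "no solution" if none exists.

First find gcd(66493, 1824180):
1824180 = 27·66493 + 28869
66493 = 2·28869 + 8755
28869 = 3·8755 + 2604
8755 = 3·2604 + 943
2604 = 2·943 + 718
943 = 1·718 + 225
718 = 3·225 + 43
225 = 5·43 + 10
43 = 4·10 + 3
10 = 3·3 + 1
3 = 3·1 + 0
gcd = 1, so a unique solution mod 1824180 exists.
Back-substitute for the Bézout coefficients:
1 = 10 − 3·3
1 = −3·43 + 13·10
1 = 13·225 − 68·43
1 = −68·718 + 217·225
1 = 217·943 − 285·718
1 = −285·2604 + 787·943
1 = 787·8755 − 2646·2604
1 = −2646·28869 + 8725·8755
1 = 8725·66493 − 20096·28869
1 = −20096·1824180 + 551317·66493
So 66493·(551317) ≡ 1 (mod 1824180), giving 66493⁻¹ ≡ 551317.
x ≡ 66493⁻¹·380457 ≡ 551317·380457 ≡ 898749 (mod 1824180).

898749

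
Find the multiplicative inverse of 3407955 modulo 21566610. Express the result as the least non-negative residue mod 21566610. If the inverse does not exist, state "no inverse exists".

Compute gcd(3407955, 21566610):
21566610 = 6×3407955 + 1118880
3407955 = 3×1118880 + 51315
1118880 = 21×51315 + 41265
51315 = 1×41265 + 10050
41265 = 4×10050 + 1065
10050 = 9×1065 + 465
1065 = 2×465 + 135
465 = 3×135 + 60
135 = 2×60 + 15
60 = 4×15 + 0
The gcd is 15, not 1, hence no inverse exists.

no inverse exists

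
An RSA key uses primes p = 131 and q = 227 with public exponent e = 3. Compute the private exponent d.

φ(n) = (p−1)(q−1) = 130·226 = 29380.
Need d with 3·d ≡ 1 (mod 29380). Apply the extended Euclidean algorithm:
29380 = 9793×3 + 1
3 = 3×1 + 0
Back-substitute:
1 = 29380 − 9793·3
So 3·(-9793) ≡ 1 (mod 29380), hence d ≡ -9793 ≡ 19587 (mod 29380).

19587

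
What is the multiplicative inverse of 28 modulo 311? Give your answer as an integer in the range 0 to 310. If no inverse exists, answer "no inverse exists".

gcd(311, 28) by repeated division:
311 = 11*28 + 3
28 = 9*3 + 1
3 = 3*1 + 0
The gcd is 1. Working backward:
1 = 28 − 9·3
1 = −9·311 + 100·28
So 28·100 ≡ 1 (mod 311).

100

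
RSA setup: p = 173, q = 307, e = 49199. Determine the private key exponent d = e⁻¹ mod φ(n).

φ(n) = (p−1)(q−1) = 172·306 = 52632.
Need d with 49199·d ≡ 1 (mod 52632). Apply the extended Euclidean algorithm:
52632 = 1×49199 + 3433
49199 = 14×3433 + 1137
3433 = 3×1137 + 22
1137 = 51×22 + 15
22 = 1×15 + 7
15 = 2×7 + 1
7 = 7×1 + 0
Back-substitute:
1 = 15 − 2·7
1 = −2·22 + 3·15
1 = 3·1137 − 155·22
1 = −155·3433 + 468·1137
1 = 468·49199 − 6707·3433
1 = −6707·52632 + 7175·49199
So 49199·7175 ≡ 1 (mod 52632), hence d = 7175.

7175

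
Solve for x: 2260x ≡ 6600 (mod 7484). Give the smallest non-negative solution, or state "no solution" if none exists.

First find gcd(2260, 7484):
7484 = 3·2260 + 704
2260 = 3·704 + 148
704 = 4·148 + 112
148 = 1·112 + 36
112 = 3·36 + 4
36 = 9·4 + 0
gcd = 4 and 4 | 6600, so solutions exist. Divide through by 4: 565x ≡ 1650 (mod 1871).
Now find 565⁻¹ mod 1871:
1871 = 3·565 + 176
565 = 3·176 + 37
176 = 4·37 + 28
37 = 1·28 + 9
28 = 3·9 + 1
9 = 9·1 + 0
Back-substitute:
1 = 28 − 3·9
1 = −3·37 + 4·28
1 = 4·176 − 19·37
1 = −19·565 + 61·176
1 = 61·1871 − 202·565
So 565·(-202) ≡ 1 (mod 1871), i.e. 565⁻¹ ≡ 1669.
Then x ≡ 1669·1650 ≡ 1609 (mod 1871); the smallest non-negative solution is x = 1609.

1609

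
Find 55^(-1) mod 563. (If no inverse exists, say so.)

389

Apply the Euclidean algorithm to 563 and 55:
563 = 10·55 + 13
55 = 4·13 + 3
13 = 4·3 + 1
3 = 3·1 + 0
Since gcd(55, 563) = 1, back-substitute to write 1 as a combination:
1 = 13 − 4·3
1 = −4·55 + 17·13
1 = 17·563 − 174·55
So 55·(-174) ≡ 1 (mod 563), and -174 ≡ 389 (mod 563).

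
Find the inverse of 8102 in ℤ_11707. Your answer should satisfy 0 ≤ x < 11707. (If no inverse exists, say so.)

Run Euclid on (11707, 8102):
11707 = 1·8102 + 3605
8102 = 2·3605 + 892
3605 = 4·892 + 37
892 = 24·37 + 4
37 = 9·4 + 1
4 = 4·1 + 0
The gcd is 1. Working backward:
1 = 37 − 9·4
1 = −9·892 + 217·37
1 = 217·3605 − 877·892
1 = −877·8102 + 1971·3605
1 = 1971·11707 − 2848·8102
Thus 8102·(-2848) ≡ 1 (mod 11707); reducing, -2848 mod 11707 = 8859.

8859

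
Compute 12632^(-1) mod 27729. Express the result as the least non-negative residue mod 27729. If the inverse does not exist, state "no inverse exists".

3071

gcd(27729, 12632) by repeated division:
27729 = 2*12632 + 2465
12632 = 5*2465 + 307
2465 = 8*307 + 9
307 = 34*9 + 1
9 = 9*1 + 0
Since gcd(12632, 27729) = 1, back-substitute to write 1 as a combination:
1 = 307 − 34·9
1 = −34·2465 + 273·307
1 = 273·12632 − 1399·2465
1 = −1399·27729 + 3071·12632
So 12632·3071 ≡ 1 (mod 27729).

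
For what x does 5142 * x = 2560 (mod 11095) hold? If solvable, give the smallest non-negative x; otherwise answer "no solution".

10090

First find gcd(5142, 11095):
11095 = 2*5142 + 811
5142 = 6*811 + 276
811 = 2*276 + 259
276 = 1*259 + 17
259 = 15*17 + 4
17 = 4*4 + 1
4 = 4*1 + 0
gcd = 1, so a unique solution mod 11095 exists.
Back-substitute for the Bézout coefficients:
1 = 17 − 4·4
1 = −4·259 + 61·17
1 = 61·276 − 65·259
1 = −65·811 + 191·276
1 = 191·5142 − 1211·811
1 = −1211·11095 + 2613·5142
So 5142·(2613) ≡ 1 (mod 11095), giving 5142⁻¹ ≡ 2613.
x ≡ 5142⁻¹·2560 ≡ 2613·2560 ≡ 10090 (mod 11095).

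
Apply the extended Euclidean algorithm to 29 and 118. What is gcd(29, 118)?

Euclidean algorithm:
118 = 4·29 + 2
29 = 14·2 + 1
2 = 2·1 + 0
gcd(29, 118) = 1.
Express as a combination:
1 = 29 − 14·2
1 = −14·118 + 57·29
So 1 = (-14)·118 + (57)·29.

1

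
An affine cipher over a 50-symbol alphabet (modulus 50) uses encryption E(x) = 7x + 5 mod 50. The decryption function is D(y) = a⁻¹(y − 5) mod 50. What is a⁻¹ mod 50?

Apply the Euclidean algorithm to 50 and 7:
50 = 7×7 + 1
7 = 7×1 + 0
gcd = 1, so the inverse exists. Back-substitute:
1 = 50 − 7·7
Hence 7⁻¹ ≡ -7 ≡ 43 (mod 50).

43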